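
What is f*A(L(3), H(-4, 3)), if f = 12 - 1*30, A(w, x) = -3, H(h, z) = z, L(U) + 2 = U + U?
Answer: 54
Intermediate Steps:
L(U) = -2 + 2*U (L(U) = -2 + (U + U) = -2 + 2*U)
f = -18 (f = 12 - 30 = -18)
f*A(L(3), H(-4, 3)) = -18*(-3) = 54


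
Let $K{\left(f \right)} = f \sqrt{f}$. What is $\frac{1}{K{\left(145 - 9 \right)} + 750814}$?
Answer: $\frac{375407}{281859573570} - \frac{68 \sqrt{34}}{140929786785} \approx 1.3291 \cdot 10^{-6}$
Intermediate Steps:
$K{\left(f \right)} = f^{\frac{3}{2}}$
$\frac{1}{K{\left(145 - 9 \right)} + 750814} = \frac{1}{\left(145 - 9\right)^{\frac{3}{2}} + 750814} = \frac{1}{136^{\frac{3}{2}} + 750814} = \frac{1}{272 \sqrt{34} + 750814} = \frac{1}{750814 + 272 \sqrt{34}}$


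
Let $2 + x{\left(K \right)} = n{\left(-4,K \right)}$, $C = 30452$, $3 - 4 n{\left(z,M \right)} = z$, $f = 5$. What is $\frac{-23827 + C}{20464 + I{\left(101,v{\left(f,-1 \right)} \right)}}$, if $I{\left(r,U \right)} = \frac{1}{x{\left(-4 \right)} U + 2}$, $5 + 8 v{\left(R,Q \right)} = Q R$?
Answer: $\frac{245125}{757184} \approx 0.32373$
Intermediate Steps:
$n{\left(z,M \right)} = \frac{3}{4} - \frac{z}{4}$
$x{\left(K \right)} = - \frac{1}{4}$ ($x{\left(K \right)} = -2 + \left(\frac{3}{4} - -1\right) = -2 + \left(\frac{3}{4} + 1\right) = -2 + \frac{7}{4} = - \frac{1}{4}$)
$v{\left(R,Q \right)} = - \frac{5}{8} + \frac{Q R}{8}$
$I{\left(r,U \right)} = \frac{1}{2 - \frac{U}{4}}$ ($I{\left(r,U \right)} = \frac{1}{- \frac{U}{4} + 2} = \frac{1}{2 - \frac{U}{4}}$)
$\frac{-23827 + C}{20464 + I{\left(101,v{\left(f,-1 \right)} \right)}} = \frac{-23827 + 30452}{20464 - \frac{4}{-8 - \left(\frac{5}{8} + \frac{1}{8} \cdot 5\right)}} = \frac{6625}{20464 - \frac{4}{-8 - \frac{5}{4}}} = \frac{6625}{20464 - \frac{4}{- \frac{37}{4}}} = \frac{6625}{20464 - - \frac{16}{37}} = \frac{6625}{20464 + \frac{16}{37}} = \frac{6625}{\frac{757184}{37}} = 6625 \cdot \frac{37}{757184} = \frac{245125}{757184}$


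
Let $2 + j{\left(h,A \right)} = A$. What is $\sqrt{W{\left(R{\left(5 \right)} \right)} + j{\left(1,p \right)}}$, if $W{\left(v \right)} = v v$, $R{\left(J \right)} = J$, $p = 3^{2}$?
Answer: $4 \sqrt{2} \approx 5.6569$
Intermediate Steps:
$p = 9$
$j{\left(h,A \right)} = -2 + A$
$W{\left(v \right)} = v^{2}$
$\sqrt{W{\left(R{\left(5 \right)} \right)} + j{\left(1,p \right)}} = \sqrt{5^{2} + \left(-2 + 9\right)} = \sqrt{25 + 7} = \sqrt{32} = 4 \sqrt{2}$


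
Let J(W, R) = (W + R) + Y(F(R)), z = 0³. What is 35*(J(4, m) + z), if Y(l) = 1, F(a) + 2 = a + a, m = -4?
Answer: 35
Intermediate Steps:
F(a) = -2 + 2*a (F(a) = -2 + (a + a) = -2 + 2*a)
z = 0
J(W, R) = 1 + R + W (J(W, R) = (W + R) + 1 = (R + W) + 1 = 1 + R + W)
35*(J(4, m) + z) = 35*((1 - 4 + 4) + 0) = 35*(1 + 0) = 35*1 = 35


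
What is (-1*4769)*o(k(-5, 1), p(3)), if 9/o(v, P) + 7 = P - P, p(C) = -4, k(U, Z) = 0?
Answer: 42921/7 ≈ 6131.6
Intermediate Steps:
o(v, P) = -9/7 (o(v, P) = 9/(-7 + (P - P)) = 9/(-7 + 0) = 9/(-7) = 9*(-⅐) = -9/7)
(-1*4769)*o(k(-5, 1), p(3)) = -1*4769*(-9/7) = -4769*(-9/7) = 42921/7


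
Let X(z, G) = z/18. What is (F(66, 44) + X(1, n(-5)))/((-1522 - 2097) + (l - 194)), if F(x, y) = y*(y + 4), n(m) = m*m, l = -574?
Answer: -38017/78966 ≈ -0.48143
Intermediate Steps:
n(m) = m²
X(z, G) = z/18 (X(z, G) = z*(1/18) = z/18)
F(x, y) = y*(4 + y)
(F(66, 44) + X(1, n(-5)))/((-1522 - 2097) + (l - 194)) = (44*(4 + 44) + (1/18)*1)/((-1522 - 2097) + (-574 - 194)) = (44*48 + 1/18)/(-3619 - 768) = (2112 + 1/18)/(-4387) = (38017/18)*(-1/4387) = -38017/78966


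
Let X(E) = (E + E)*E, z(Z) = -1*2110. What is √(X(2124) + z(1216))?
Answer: √9020642 ≈ 3003.4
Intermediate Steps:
z(Z) = -2110
X(E) = 2*E² (X(E) = (2*E)*E = 2*E²)
√(X(2124) + z(1216)) = √(2*2124² - 2110) = √(2*4511376 - 2110) = √(9022752 - 2110) = √9020642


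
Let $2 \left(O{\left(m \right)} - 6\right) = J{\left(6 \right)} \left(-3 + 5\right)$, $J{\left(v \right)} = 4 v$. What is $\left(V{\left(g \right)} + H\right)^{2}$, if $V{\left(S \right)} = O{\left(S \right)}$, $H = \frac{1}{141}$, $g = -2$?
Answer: $\frac{17901361}{19881} \approx 900.43$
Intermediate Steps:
$H = \frac{1}{141} \approx 0.0070922$
$O{\left(m \right)} = 30$ ($O{\left(m \right)} = 6 + \frac{4 \cdot 6 \left(-3 + 5\right)}{2} = 6 + \frac{24 \cdot 2}{2} = 6 + \frac{1}{2} \cdot 48 = 6 + 24 = 30$)
$V{\left(S \right)} = 30$
$\left(V{\left(g \right)} + H\right)^{2} = \left(30 + \frac{1}{141}\right)^{2} = \left(\frac{4231}{141}\right)^{2} = \frac{17901361}{19881}$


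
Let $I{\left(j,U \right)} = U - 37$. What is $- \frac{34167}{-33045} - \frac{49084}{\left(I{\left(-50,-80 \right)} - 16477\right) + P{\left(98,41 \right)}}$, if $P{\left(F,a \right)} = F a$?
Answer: $\frac{170972081}{34631160} \approx 4.9369$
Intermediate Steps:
$I{\left(j,U \right)} = -37 + U$
$- \frac{34167}{-33045} - \frac{49084}{\left(I{\left(-50,-80 \right)} - 16477\right) + P{\left(98,41 \right)}} = - \frac{34167}{-33045} - \frac{49084}{\left(\left(-37 - 80\right) - 16477\right) + 98 \cdot 41} = \left(-34167\right) \left(- \frac{1}{33045}\right) - \frac{49084}{\left(-117 - 16477\right) + 4018} = \frac{11389}{11015} - \frac{49084}{-16594 + 4018} = \frac{11389}{11015} - \frac{49084}{-12576} = \frac{11389}{11015} - - \frac{12271}{3144} = \frac{11389}{11015} + \frac{12271}{3144} = \frac{170972081}{34631160}$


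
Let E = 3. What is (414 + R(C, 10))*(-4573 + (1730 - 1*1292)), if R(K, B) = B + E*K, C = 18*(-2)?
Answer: -1306660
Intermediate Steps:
C = -36
R(K, B) = B + 3*K
(414 + R(C, 10))*(-4573 + (1730 - 1*1292)) = (414 + (10 + 3*(-36)))*(-4573 + (1730 - 1*1292)) = (414 + (10 - 108))*(-4573 + (1730 - 1292)) = (414 - 98)*(-4573 + 438) = 316*(-4135) = -1306660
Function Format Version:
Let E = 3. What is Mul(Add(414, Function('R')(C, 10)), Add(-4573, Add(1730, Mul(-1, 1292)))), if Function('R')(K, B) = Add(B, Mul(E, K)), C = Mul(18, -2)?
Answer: -1306660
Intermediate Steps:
C = -36
Function('R')(K, B) = Add(B, Mul(3, K))
Mul(Add(414, Function('R')(C, 10)), Add(-4573, Add(1730, Mul(-1, 1292)))) = Mul(Add(414, Add(10, Mul(3, -36))), Add(-4573, Add(1730, Mul(-1, 1292)))) = Mul(Add(414, Add(10, -108)), Add(-4573, Add(1730, -1292))) = Mul(Add(414, -98), Add(-4573, 438)) = Mul(316, -4135) = -1306660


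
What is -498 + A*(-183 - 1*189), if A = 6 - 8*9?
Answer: 24054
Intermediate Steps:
A = -66 (A = 6 - 72 = -66)
-498 + A*(-183 - 1*189) = -498 - 66*(-183 - 1*189) = -498 - 66*(-183 - 189) = -498 - 66*(-372) = -498 + 24552 = 24054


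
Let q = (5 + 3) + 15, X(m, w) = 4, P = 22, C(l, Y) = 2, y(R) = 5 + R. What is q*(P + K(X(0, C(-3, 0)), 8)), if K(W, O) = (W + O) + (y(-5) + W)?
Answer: 874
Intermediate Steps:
q = 23 (q = 8 + 15 = 23)
K(W, O) = O + 2*W (K(W, O) = (W + O) + ((5 - 5) + W) = (O + W) + (0 + W) = (O + W) + W = O + 2*W)
q*(P + K(X(0, C(-3, 0)), 8)) = 23*(22 + (8 + 2*4)) = 23*(22 + (8 + 8)) = 23*(22 + 16) = 23*38 = 874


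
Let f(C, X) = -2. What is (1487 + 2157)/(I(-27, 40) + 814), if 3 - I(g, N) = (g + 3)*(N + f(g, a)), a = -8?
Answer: 3644/1729 ≈ 2.1076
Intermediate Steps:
I(g, N) = 3 - (-2 + N)*(3 + g) (I(g, N) = 3 - (g + 3)*(N - 2) = 3 - (3 + g)*(-2 + N) = 3 - (-2 + N)*(3 + g))
(1487 + 2157)/(I(-27, 40) + 814) = (1487 + 2157)/((9 - 3*40 + 2*(-27) - 1*40*(-27)) + 814) = 3644/((9 - 120 - 54 + 1080) + 814) = 3644/(915 + 814) = 3644/1729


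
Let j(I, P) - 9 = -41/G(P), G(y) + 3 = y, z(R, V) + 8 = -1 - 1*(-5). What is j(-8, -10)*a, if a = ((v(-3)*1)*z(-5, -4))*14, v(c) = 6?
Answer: -53088/13 ≈ -4083.7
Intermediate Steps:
z(R, V) = -4 (z(R, V) = -8 + (-1 - 1*(-5)) = -8 + (-1 + 5) = -8 + 4 = -4)
G(y) = -3 + y
j(I, P) = 9 - 41/(-3 + P)
a = -336 (a = ((6*1)*(-4))*14 = (6*(-4))*14 = -24*14 = -336)
j(-8, -10)*a = ((-68 + 9*(-10))/(-3 - 10))*(-336) = ((-68 - 90)/(-13))*(-336) = -1/13*(-158)*(-336) = (158/13)*(-336) = -53088/13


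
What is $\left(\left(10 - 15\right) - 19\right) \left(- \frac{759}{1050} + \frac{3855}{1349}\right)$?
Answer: $- \frac{12095436}{236075} \approx -51.236$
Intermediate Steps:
$\left(\left(10 - 15\right) - 19\right) \left(- \frac{759}{1050} + \frac{3855}{1349}\right) = \left(-5 - 19\right) \left(\left(-759\right) \frac{1}{1050} + 3855 \cdot \frac{1}{1349}\right) = - 24 \left(- \frac{253}{350} + \frac{3855}{1349}\right) = \left(-24\right) \frac{1007953}{472150} = - \frac{12095436}{236075}$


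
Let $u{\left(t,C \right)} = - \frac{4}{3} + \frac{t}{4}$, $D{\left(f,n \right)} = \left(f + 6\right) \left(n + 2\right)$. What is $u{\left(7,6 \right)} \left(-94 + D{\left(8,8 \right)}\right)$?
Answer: $\frac{115}{6} \approx 19.167$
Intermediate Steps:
$D{\left(f,n \right)} = \left(2 + n\right) \left(6 + f\right)$ ($D{\left(f,n \right)} = \left(6 + f\right) \left(2 + n\right) = \left(2 + n\right) \left(6 + f\right)$)
$u{\left(t,C \right)} = - \frac{4}{3} + \frac{t}{4}$ ($u{\left(t,C \right)} = \left(-4\right) \frac{1}{3} + t \frac{1}{4} = - \frac{4}{3} + \frac{t}{4}$)
$u{\left(7,6 \right)} \left(-94 + D{\left(8,8 \right)}\right) = \left(- \frac{4}{3} + \frac{1}{4} \cdot 7\right) \left(-94 + \left(12 + 2 \cdot 8 + 6 \cdot 8 + 8 \cdot 8\right)\right) = \left(- \frac{4}{3} + \frac{7}{4}\right) \left(-94 + \left(12 + 16 + 48 + 64\right)\right) = \frac{5 \left(-94 + 140\right)}{12} = \frac{5}{12} \cdot 46 = \frac{115}{6}$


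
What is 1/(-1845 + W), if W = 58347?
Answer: 1/56502 ≈ 1.7698e-5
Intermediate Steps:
1/(-1845 + W) = 1/(-1845 + 58347) = 1/56502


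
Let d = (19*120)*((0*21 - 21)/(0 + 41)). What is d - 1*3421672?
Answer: -140336432/41 ≈ -3.4228e+6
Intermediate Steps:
d = -47880/41 (d = 2280*((0 - 21)/41) = 2280*(-21*1/41) = 2280*(-21/41) = -47880/41 ≈ -1167.8)
d - 1*3421672 = -47880/41 - 1*3421672 = -47880/41 - 3421672 = -140336432/41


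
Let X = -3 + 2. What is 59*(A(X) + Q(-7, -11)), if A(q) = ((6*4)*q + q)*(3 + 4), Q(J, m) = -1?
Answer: -10384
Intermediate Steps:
X = -1
A(q) = 175*q (A(q) = (24*q + q)*7 = (25*q)*7 = 175*q)
59*(A(X) + Q(-7, -11)) = 59*(175*(-1) - 1) = 59*(-175 - 1) = 59*(-176) = -10384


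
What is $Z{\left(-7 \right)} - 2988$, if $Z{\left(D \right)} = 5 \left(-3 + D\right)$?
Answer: $-3038$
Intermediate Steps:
$Z{\left(D \right)} = -15 + 5 D$
$Z{\left(-7 \right)} - 2988 = \left(-15 + 5 \left(-7\right)\right) - 2988 = \left(-15 - 35\right) - 2988 = -50 - 2988 = -3038$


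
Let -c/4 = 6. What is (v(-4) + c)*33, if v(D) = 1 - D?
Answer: -627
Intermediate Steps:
c = -24 (c = -4*6 = -24)
(v(-4) + c)*33 = ((1 - 1*(-4)) - 24)*33 = ((1 + 4) - 24)*33 = (5 - 24)*33 = -19*33 = -627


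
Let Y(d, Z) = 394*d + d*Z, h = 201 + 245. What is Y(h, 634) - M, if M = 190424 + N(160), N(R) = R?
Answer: 267904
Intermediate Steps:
h = 446
Y(d, Z) = 394*d + Z*d
M = 190584 (M = 190424 + 160 = 190584)
Y(h, 634) - M = 446*(394 + 634) - 1*190584 = 446*1028 - 190584 = 458488 - 190584 = 267904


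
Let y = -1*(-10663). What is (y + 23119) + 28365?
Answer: 62147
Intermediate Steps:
y = 10663
(y + 23119) + 28365 = (10663 + 23119) + 28365 = 33782 + 28365 = 62147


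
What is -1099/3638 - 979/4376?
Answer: -4185413/7959944 ≈ -0.52581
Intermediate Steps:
-1099/3638 - 979/4376 = -4185413/7959944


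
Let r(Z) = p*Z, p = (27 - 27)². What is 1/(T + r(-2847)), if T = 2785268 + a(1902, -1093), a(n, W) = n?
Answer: 1/2787170 ≈ 3.5879e-7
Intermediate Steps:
p = 0 (p = 0² = 0)
r(Z) = 0 (r(Z) = 0*Z = 0)
T = 2787170 (T = 2785268 + 1902 = 2787170)
1/(T + r(-2847)) = 1/(2787170 + 0) = 1/2787170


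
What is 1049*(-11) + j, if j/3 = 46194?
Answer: 127043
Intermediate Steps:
j = 138582 (j = 3*46194 = 138582)
1049*(-11) + j = 1049*(-11) + 138582 = -11539 + 138582 = 127043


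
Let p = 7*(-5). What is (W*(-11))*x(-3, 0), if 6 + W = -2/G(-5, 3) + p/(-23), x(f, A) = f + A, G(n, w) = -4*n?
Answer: -34749/230 ≈ -151.08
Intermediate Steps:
p = -35
x(f, A) = A + f
W = -1053/230 (W = -6 + (-2/((-4*(-5))) - 35/(-23)) = -6 + (-2/20 - 35*(-1/23)) = -6 + (-2*1/20 + 35/23) = -6 + (-⅒ + 35/23) = -6 + 327/230 = -1053/230 ≈ -4.5783)
(W*(-11))*x(-3, 0) = (-1053/230*(-11))*(0 - 3) = (11583/230)*(-3) = -34749/230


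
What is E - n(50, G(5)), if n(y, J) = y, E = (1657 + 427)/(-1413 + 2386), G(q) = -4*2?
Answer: -46566/973 ≈ -47.858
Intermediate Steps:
G(q) = -8
E = 2084/973 ≈ 2.1418
E - n(50, G(5)) = 2084/973 - 1*50 = 2084/973 - 50 = -46566/973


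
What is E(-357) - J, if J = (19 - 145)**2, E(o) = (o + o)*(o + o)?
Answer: 493920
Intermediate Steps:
E(o) = 4*o**2 (E(o) = (2*o)*(2*o) = 4*o**2)
J = 15876 (J = (-126)**2 = 15876)
E(-357) - J = 4*(-357)**2 - 1*15876 = 4*127449 - 15876 = 509796 - 15876 = 493920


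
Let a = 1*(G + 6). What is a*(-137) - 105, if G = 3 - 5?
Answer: -653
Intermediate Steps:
G = -2
a = 4 (a = 1*(-2 + 6) = 1*4 = 4)
a*(-137) - 105 = 4*(-137) - 105 = -548 - 105 = -653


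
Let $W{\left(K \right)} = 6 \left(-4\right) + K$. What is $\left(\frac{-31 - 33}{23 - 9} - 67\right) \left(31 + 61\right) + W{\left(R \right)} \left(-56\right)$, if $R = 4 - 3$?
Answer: $- \frac{37076}{7} \approx -5296.6$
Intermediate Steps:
$R = 1$
$W{\left(K \right)} = -24 + K$
$\left(\frac{-31 - 33}{23 - 9} - 67\right) \left(31 + 61\right) + W{\left(R \right)} \left(-56\right) = \left(\frac{-31 - 33}{23 - 9} - 67\right) \left(31 + 61\right) + \left(-24 + 1\right) \left(-56\right) = \left(- \frac{64}{14} - 67\right) 92 - -1288 = \left(\left(-64\right) \frac{1}{14} - 67\right) 92 + 1288 = \left(- \frac{32}{7} - 67\right) 92 + 1288 = \left(- \frac{501}{7}\right) 92 + 1288 = - \frac{46092}{7} + 1288 = - \frac{37076}{7}$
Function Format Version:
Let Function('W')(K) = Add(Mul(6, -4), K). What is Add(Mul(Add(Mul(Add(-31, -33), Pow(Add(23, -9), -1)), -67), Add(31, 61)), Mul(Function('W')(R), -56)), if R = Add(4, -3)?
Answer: Rational(-37076, 7) ≈ -5296.6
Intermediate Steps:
R = 1
Function('W')(K) = Add(-24, K)
Add(Mul(Add(Mul(Add(-31, -33), Pow(Add(23, -9), -1)), -67), Add(31, 61)), Mul(Function('W')(R), -56)) = Add(Mul(Add(Mul(Add(-31, -33), Pow(Add(23, -9), -1)), -67), Add(31, 61)), Mul(Add(-24, 1), -56)) = Add(Mul(Add(Mul(-64, Pow(14, -1)), -67), 92), Mul(-23, -56)) = Add(Mul(Add(Mul(-64, Rational(1, 14)), -67), 92), 1288) = Add(Mul(Add(Rational(-32, 7), -67), 92), 1288) = Add(Mul(Rational(-501, 7), 92), 1288) = Add(Rational(-46092, 7), 1288) = Rational(-37076, 7)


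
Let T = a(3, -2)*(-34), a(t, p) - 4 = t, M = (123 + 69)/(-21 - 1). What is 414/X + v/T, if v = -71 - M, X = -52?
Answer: -131029/17017 ≈ -7.6999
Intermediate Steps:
M = -96/11 (M = 192/(-22) = 192*(-1/22) = -96/11 ≈ -8.7273)
a(t, p) = 4 + t
T = -238 (T = (4 + 3)*(-34) = 7*(-34) = -238)
v = -685/11 (v = -71 - 1*(-96/11) = -71 + 96/11 = -685/11 ≈ -62.273)
414/X + v/T = 414/(-52) - 685/11/(-238) = 414*(-1/52) - 685/11*(-1/238) = -207/26 + 685/2618 = -131029/17017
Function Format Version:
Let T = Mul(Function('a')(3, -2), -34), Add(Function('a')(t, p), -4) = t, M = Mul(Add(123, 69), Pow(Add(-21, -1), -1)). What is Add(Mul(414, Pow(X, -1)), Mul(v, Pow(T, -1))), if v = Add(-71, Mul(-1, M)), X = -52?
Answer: Rational(-131029, 17017) ≈ -7.6999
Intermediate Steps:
M = Rational(-96, 11) (M = Mul(192, Pow(-22, -1)) = Mul(192, Rational(-1, 22)) = Rational(-96, 11) ≈ -8.7273)
Function('a')(t, p) = Add(4, t)
T = -238 (T = Mul(Add(4, 3), -34) = Mul(7, -34) = -238)
v = Rational(-685, 11) (v = Add(-71, Mul(-1, Rational(-96, 11))) = Add(-71, Rational(96, 11)) = Rational(-685, 11) ≈ -62.273)
Add(Mul(414, Pow(X, -1)), Mul(v, Pow(T, -1))) = Add(Mul(414, Pow(-52, -1)), Mul(Rational(-685, 11), Pow(-238, -1))) = Add(Mul(414, Rational(-1, 52)), Mul(Rational(-685, 11), Rational(-1, 238))) = Add(Rational(-207, 26), Rational(685, 2618)) = Rational(-131029, 17017)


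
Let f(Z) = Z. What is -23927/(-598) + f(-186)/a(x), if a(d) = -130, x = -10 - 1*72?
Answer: 123913/2990 ≈ 41.443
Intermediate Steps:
x = -82 (x = -10 - 72 = -82)
-23927/(-598) + f(-186)/a(x) = -23927/(-598) - 186/(-130) = -23927*(-1/598) - 186*(-1/130) = 23927/598 + 93/65 = 123913/2990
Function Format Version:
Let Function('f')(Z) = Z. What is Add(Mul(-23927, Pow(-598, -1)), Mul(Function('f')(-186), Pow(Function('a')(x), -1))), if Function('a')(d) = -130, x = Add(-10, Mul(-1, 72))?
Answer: Rational(123913, 2990) ≈ 41.443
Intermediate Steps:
x = -82 (x = Add(-10, -72) = -82)
Add(Mul(-23927, Pow(-598, -1)), Mul(Function('f')(-186), Pow(Function('a')(x), -1))) = Add(Mul(-23927, Pow(-598, -1)), Mul(-186, Pow(-130, -1))) = Add(Mul(-23927, Rational(-1, 598)), Mul(-186, Rational(-1, 130))) = Add(Rational(23927, 598), Rational(93, 65)) = Rational(123913, 2990)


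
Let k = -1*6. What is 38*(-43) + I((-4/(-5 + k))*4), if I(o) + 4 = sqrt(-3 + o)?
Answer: -1638 + I*sqrt(187)/11 ≈ -1638.0 + 1.2432*I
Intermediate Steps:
k = -6
I(o) = -4 + sqrt(-3 + o)
38*(-43) + I((-4/(-5 + k))*4) = 38*(-43) + (-4 + sqrt(-3 + (-4/(-5 - 6))*4)) = -1634 + (-4 + sqrt(-3 + (-4/(-11))*4)) = -1634 + (-4 + sqrt(-3 - 1/11*(-4)*4)) = -1634 + (-4 + sqrt(-3 + (4/11)*4)) = -1634 + (-4 + sqrt(-3 + 16/11)) = -1634 + (-4 + sqrt(-17/11)) = -1634 + (-4 + I*sqrt(187)/11) = -1638 + I*sqrt(187)/11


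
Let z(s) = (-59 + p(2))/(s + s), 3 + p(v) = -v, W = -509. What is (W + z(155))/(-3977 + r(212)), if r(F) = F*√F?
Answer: 313892679/974702155 + 33465048*√53/974702155 ≈ 0.57199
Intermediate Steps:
p(v) = -3 - v
z(s) = -32/s (z(s) = (-59 + (-3 - 1*2))/(s + s) = (-59 + (-3 - 2))/((2*s)) = (-59 - 5)*(1/(2*s)) = -32/s)
r(F) = F^(3/2)
(W + z(155))/(-3977 + r(212)) = (-509 - 32/155)/(-3977 + 212^(3/2)) = (-509 - 32*1/155)/(-3977 + 424*√53) = (-509 - 32/155)/(-3977 + 424*√53) = -78927/(155*(-3977 + 424*√53))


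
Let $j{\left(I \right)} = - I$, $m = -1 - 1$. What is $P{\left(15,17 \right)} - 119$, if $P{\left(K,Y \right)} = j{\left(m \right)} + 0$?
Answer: $-117$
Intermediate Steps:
$m = -2$ ($m = -1 - 1 = -2$)
$P{\left(K,Y \right)} = 2$ ($P{\left(K,Y \right)} = \left(-1\right) \left(-2\right) + 0 = 2 + 0 = 2$)
$P{\left(15,17 \right)} - 119 = 2 - 119 = -117$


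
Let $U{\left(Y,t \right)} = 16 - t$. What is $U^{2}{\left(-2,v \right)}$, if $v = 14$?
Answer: $4$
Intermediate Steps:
$U^{2}{\left(-2,v \right)} = \left(16 - 14\right)^{2} = 2^{2} = 4$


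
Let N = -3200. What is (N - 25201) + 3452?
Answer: -24949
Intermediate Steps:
(N - 25201) + 3452 = (-3200 - 25201) + 3452 = -28401 + 3452 = -24949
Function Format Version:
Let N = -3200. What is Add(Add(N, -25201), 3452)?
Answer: -24949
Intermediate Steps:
Add(Add(N, -25201), 3452) = Add(Add(-3200, -25201), 3452) = Add(-28401, 3452) = -24949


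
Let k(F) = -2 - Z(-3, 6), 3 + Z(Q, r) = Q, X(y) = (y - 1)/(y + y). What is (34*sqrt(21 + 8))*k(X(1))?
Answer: 136*sqrt(29) ≈ 732.38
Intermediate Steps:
X(y) = (-1 + y)/(2*y) (X(y) = (-1 + y)/((2*y)) = (-1 + y)*(1/(2*y)) = (-1 + y)/(2*y))
Z(Q, r) = -3 + Q
k(F) = 4 (k(F) = -2 - (-3 - 3) = -2 - 1*(-6) = -2 + 6 = 4)
(34*sqrt(21 + 8))*k(X(1)) = (34*sqrt(21 + 8))*4 = (34*sqrt(29))*4 = 136*sqrt(29)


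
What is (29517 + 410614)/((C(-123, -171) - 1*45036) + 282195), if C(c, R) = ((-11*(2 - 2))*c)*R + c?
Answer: 440131/237036 ≈ 1.8568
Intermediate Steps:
C(c, R) = c (C(c, R) = ((-11*0)*c)*R + c = (0*c)*R + c = 0*R + c = 0 + c = c)
(29517 + 410614)/((C(-123, -171) - 1*45036) + 282195) = (29517 + 410614)/((-123 - 1*45036) + 282195) = 440131/((-123 - 45036) + 282195) = 440131/(-45159 + 282195) = 440131/237036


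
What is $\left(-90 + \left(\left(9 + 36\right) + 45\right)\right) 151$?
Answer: $0$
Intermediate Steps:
$\left(-90 + \left(\left(9 + 36\right) + 45\right)\right) 151 = \left(-90 + \left(45 + 45\right)\right) 151 = \left(-90 + 90\right) 151 = 0 \cdot 151 = 0$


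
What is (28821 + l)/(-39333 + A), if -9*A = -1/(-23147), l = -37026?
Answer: 341858043/1638793712 ≈ 0.20860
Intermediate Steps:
A = -1/208323 (A = -(-1)/(9*(-23147)) = -(-1)*(-1)/(9*23147) = -⅑*1/23147 = -1/208323 ≈ -4.8002e-6)
(28821 + l)/(-39333 + A) = (28821 - 37026)/(-39333 - 1/208323) = -8205/(-8193968560/208323) = -8205*(-208323/8193968560) = 341858043/1638793712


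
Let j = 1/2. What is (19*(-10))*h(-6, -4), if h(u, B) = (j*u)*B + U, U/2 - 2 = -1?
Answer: -2660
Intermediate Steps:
U = 2 (U = 4 + 2*(-1) = 4 - 2 = 2)
j = ½ ≈ 0.50000
h(u, B) = 2 + B*u/2 (h(u, B) = (u/2)*B + 2 = B*u/2 + 2 = 2 + B*u/2)
(19*(-10))*h(-6, -4) = (19*(-10))*(2 + (½)*(-4)*(-6)) = -190*(2 + 12) = -190*14 = -2660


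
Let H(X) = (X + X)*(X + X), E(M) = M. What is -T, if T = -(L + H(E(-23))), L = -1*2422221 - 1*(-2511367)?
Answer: 91262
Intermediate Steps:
L = 89146 (L = -2422221 + 2511367 = 89146)
H(X) = 4*X**2 (H(X) = (2*X)*(2*X) = 4*X**2)
T = -91262 (T = -(89146 + 4*(-23)**2) = -(89146 + 4*529) = -(89146 + 2116) = -1*91262 = -91262)
-T = -1*(-91262) = 91262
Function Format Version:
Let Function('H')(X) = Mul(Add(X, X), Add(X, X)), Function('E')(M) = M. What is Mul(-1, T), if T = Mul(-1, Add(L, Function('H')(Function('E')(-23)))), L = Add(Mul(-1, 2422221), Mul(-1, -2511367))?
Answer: 91262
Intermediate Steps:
L = 89146 (L = Add(-2422221, 2511367) = 89146)
Function('H')(X) = Mul(4, Pow(X, 2)) (Function('H')(X) = Mul(Mul(2, X), Mul(2, X)) = Mul(4, Pow(X, 2)))
T = -91262 (T = Mul(-1, Add(89146, Mul(4, Pow(-23, 2)))) = Mul(-1, Add(89146, Mul(4, 529))) = Mul(-1, Add(89146, 2116)) = Mul(-1, 91262) = -91262)
Mul(-1, T) = Mul(-1, -91262) = 91262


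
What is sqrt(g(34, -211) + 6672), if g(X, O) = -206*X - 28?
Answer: 6*I*sqrt(10) ≈ 18.974*I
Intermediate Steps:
g(X, O) = -28 - 206*X
sqrt(g(34, -211) + 6672) = sqrt((-28 - 206*34) + 6672) = sqrt((-28 - 7004) + 6672) = sqrt(-7032 + 6672) = sqrt(-360) = 6*I*sqrt(10)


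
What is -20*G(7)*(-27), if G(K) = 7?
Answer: 3780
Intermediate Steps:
-20*G(7)*(-27) = -20*7*(-27) = -140*(-27) = 3780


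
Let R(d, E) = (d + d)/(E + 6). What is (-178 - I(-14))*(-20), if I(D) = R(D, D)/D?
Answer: 3555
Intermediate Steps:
R(d, E) = 2*d/(6 + E) (R(d, E) = (2*d)/(6 + E) = 2*d/(6 + E))
I(D) = 2/(6 + D) (I(D) = (2*D/(6 + D))/D = 2/(6 + D))
(-178 - I(-14))*(-20) = (-178 - 2/(6 - 14))*(-20) = (-178 - 2/(-8))*(-20) = (-178 - 2*(-1)/8)*(-20) = (-178 - 1*(-¼))*(-20) = (-178 + ¼)*(-20) = -711/4*(-20) = 3555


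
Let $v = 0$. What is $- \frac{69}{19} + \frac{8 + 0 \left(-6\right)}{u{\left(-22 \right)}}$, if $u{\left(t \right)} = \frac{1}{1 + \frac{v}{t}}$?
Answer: $\frac{83}{19} \approx 4.3684$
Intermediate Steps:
$u{\left(t \right)} = 1$ ($u{\left(t \right)} = \frac{1}{1 + \frac{0}{t}} = \frac{1}{1 + 0} = 1^{-1} = 1$)
$- \frac{69}{19} + \frac{8 + 0 \left(-6\right)}{u{\left(-22 \right)}} = - \frac{69}{19} + \frac{8 + 0 \left(-6\right)}{1} = \left(-69\right) \frac{1}{19} + \left(8 + 0\right) 1 = - \frac{69}{19} + 8 \cdot 1 = - \frac{69}{19} + 8 = \frac{83}{19}$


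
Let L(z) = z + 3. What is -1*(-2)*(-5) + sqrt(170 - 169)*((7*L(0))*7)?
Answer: 137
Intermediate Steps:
L(z) = 3 + z
-1*(-2)*(-5) + sqrt(170 - 169)*((7*L(0))*7) = -1*(-2)*(-5) + sqrt(170 - 169)*((7*(3 + 0))*7) = 2*(-5) + sqrt(1)*((7*3)*7) = -10 + 1*(21*7) = -10 + 1*147 = -10 + 147 = 137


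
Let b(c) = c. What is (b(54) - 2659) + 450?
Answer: -2155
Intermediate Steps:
(b(54) - 2659) + 450 = (54 - 2659) + 450 = -2605 + 450 = -2155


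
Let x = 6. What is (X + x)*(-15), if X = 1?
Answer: -105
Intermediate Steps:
(X + x)*(-15) = (1 + 6)*(-15) = 7*(-15) = -105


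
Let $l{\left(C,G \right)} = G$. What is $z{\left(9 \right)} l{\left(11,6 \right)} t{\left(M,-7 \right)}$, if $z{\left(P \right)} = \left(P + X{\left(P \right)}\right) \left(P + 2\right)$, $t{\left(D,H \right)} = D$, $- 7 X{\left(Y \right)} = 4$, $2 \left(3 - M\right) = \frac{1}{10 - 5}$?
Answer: $\frac{56463}{35} \approx 1613.2$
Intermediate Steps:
$M = \frac{29}{10}$ ($M = 3 - \frac{1}{2 \left(10 - 5\right)} = 3 - \frac{1}{2 \cdot 5} = 3 - \frac{1}{10} = \frac{29}{10} \approx 2.9$)
$X{\left(Y \right)} = - \frac{4}{7}$ ($X{\left(Y \right)} = \left(- \frac{1}{7}\right) 4 = - \frac{4}{7}$)
$z{\left(P \right)} = \left(2 + P\right) \left(- \frac{4}{7} + P\right)$ ($z{\left(P \right)} = \left(P - \frac{4}{7}\right) \left(P + 2\right) = \left(- \frac{4}{7} + P\right) \left(2 + P\right) = \left(2 + P\right) \left(- \frac{4}{7} + P\right)$)
$z{\left(9 \right)} l{\left(11,6 \right)} t{\left(M,-7 \right)} = \left(- \frac{8}{7} + 9^{2} + \frac{10}{7} \cdot 9\right) 6 \cdot \frac{29}{10} = \left(- \frac{8}{7} + 81 + \frac{90}{7}\right) 6 \cdot \frac{29}{10} = \frac{649}{7} \cdot 6 \cdot \frac{29}{10} = \frac{3894}{7} \cdot \frac{29}{10} = \frac{56463}{35}$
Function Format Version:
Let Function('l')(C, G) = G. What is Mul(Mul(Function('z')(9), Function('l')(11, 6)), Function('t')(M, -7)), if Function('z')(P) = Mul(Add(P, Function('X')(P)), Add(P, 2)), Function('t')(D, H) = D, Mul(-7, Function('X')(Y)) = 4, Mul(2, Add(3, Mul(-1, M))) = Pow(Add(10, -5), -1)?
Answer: Rational(56463, 35) ≈ 1613.2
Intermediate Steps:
M = Rational(29, 10) (M = Add(3, Mul(Rational(-1, 2), Pow(Add(10, -5), -1))) = Add(3, Mul(Rational(-1, 2), Pow(5, -1))) = Add(3, Mul(Rational(-1, 2), Rational(1, 5))) = Add(3, Rational(-1, 10)) = Rational(29, 10) ≈ 2.9000)
Function('X')(Y) = Rational(-4, 7) (Function('X')(Y) = Mul(Rational(-1, 7), 4) = Rational(-4, 7))
Function('z')(P) = Mul(Add(2, P), Add(Rational(-4, 7), P)) (Function('z')(P) = Mul(Add(P, Rational(-4, 7)), Add(P, 2)) = Mul(Add(Rational(-4, 7), P), Add(2, P)) = Mul(Add(2, P), Add(Rational(-4, 7), P)))
Mul(Mul(Function('z')(9), Function('l')(11, 6)), Function('t')(M, -7)) = Mul(Mul(Add(Rational(-8, 7), Pow(9, 2), Mul(Rational(10, 7), 9)), 6), Rational(29, 10)) = Mul(Mul(Add(Rational(-8, 7), 81, Rational(90, 7)), 6), Rational(29, 10)) = Mul(Mul(Rational(649, 7), 6), Rational(29, 10)) = Mul(Rational(3894, 7), Rational(29, 10)) = Rational(56463, 35)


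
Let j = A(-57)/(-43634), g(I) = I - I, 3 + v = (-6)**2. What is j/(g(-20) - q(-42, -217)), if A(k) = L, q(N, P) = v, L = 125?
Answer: 125/1439922 ≈ 8.6810e-5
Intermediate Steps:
v = 33 (v = -3 + (-6)**2 = -3 + 36 = 33)
q(N, P) = 33
A(k) = 125
g(I) = 0
j = -125/43634 (j = 125/(-43634) = 125*(-1/43634) = -125/43634 ≈ -0.0028647)
j/(g(-20) - q(-42, -217)) = -125/(43634*(0 - 1*33)) = -125/(43634*(0 - 33)) = -125/43634/(-33) = -125/43634*(-1/33) = 125/1439922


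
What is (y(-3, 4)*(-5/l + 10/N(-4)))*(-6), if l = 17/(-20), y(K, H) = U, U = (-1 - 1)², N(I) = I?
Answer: -1380/17 ≈ -81.177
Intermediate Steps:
U = 4 (U = (-2)² = 4)
y(K, H) = 4
l = -17/20 (l = 17*(-1/20) = -17/20 ≈ -0.85000)
(y(-3, 4)*(-5/l + 10/N(-4)))*(-6) = (4*(-5/(-17/20) + 10/(-4)))*(-6) = (4*(-5*(-20/17) + 10*(-¼)))*(-6) = (4*(100/17 - 5/2))*(-6) = (4*(115/34))*(-6) = (230/17)*(-6) = -1380/17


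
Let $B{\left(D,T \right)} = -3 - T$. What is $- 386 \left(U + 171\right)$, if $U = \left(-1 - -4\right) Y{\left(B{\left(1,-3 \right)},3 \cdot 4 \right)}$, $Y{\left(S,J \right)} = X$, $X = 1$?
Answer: $-67164$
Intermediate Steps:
$Y{\left(S,J \right)} = 1$
$U = 3$ ($U = \left(-1 - -4\right) 1 = \left(-1 + 4\right) 1 = 3 \cdot 1 = 3$)
$- 386 \left(U + 171\right) = - 386 \left(3 + 171\right) = \left(-386\right) 174 = -67164$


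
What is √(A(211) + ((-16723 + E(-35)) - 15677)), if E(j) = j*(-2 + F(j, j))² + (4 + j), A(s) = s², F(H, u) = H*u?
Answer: 5*I*√2093537 ≈ 7234.5*I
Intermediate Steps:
E(j) = 4 + j + j*(-2 + j²)² (E(j) = j*(-2 + j*j)² + (4 + j) = j*(-2 + j²)² + (4 + j) = 4 + j + j*(-2 + j²)²)
√(A(211) + ((-16723 + E(-35)) - 15677)) = √(211² + ((-16723 + (4 - 35 - 35*(-2 + (-35)²)²)) - 15677)) = √(44521 + ((-16723 + (4 - 35 - 35*(-2 + 1225)²)) - 15677)) = √(44521 + ((-16723 + (4 - 35 - 35*1223²)) - 15677)) = √(44521 + ((-16723 + (4 - 35 - 35*1495729)) - 15677)) = √(44521 + ((-16723 + (4 - 35 - 52350515)) - 15677)) = √(44521 + ((-16723 - 52350546) - 15677)) = √(44521 + (-52367269 - 15677)) = √(44521 - 52382946) = √(-52338425) = 5*I*√2093537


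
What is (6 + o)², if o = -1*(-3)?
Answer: 81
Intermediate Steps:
o = 3
(6 + o)² = (6 + 3)² = 9² = 81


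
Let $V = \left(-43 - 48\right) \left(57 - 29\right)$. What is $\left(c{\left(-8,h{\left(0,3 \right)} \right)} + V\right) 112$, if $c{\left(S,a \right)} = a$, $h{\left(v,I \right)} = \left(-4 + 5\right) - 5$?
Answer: $-285824$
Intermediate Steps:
$h{\left(v,I \right)} = -4$ ($h{\left(v,I \right)} = 1 - 5 = -4$)
$V = -2548$ ($V = \left(-91\right) 28 = -2548$)
$\left(c{\left(-8,h{\left(0,3 \right)} \right)} + V\right) 112 = \left(-4 - 2548\right) 112 = \left(-2552\right) 112 = -285824$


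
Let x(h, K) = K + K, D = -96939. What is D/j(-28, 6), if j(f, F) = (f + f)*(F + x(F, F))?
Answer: 10771/112 ≈ 96.170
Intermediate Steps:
x(h, K) = 2*K
j(f, F) = 6*F*f (j(f, F) = (f + f)*(F + 2*F) = (2*f)*(3*F) = 6*F*f)
D/j(-28, 6) = -96939/(6*6*(-28)) = -96939/(-1008) = -96939*(-1/1008) = 10771/112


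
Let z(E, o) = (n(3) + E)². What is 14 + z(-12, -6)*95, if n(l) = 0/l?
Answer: 13694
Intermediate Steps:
n(l) = 0
z(E, o) = E² (z(E, o) = (0 + E)² = E²)
14 + z(-12, -6)*95 = 14 + (-12)²*95 = 14 + 144*95 = 14 + 13680 = 13694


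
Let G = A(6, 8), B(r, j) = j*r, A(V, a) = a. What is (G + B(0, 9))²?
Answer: 64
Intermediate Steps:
G = 8
(G + B(0, 9))² = (8 + 9*0)² = (8 + 0)² = 8² = 64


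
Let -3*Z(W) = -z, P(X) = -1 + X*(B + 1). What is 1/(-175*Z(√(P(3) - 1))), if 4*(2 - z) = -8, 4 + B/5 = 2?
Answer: -3/700 ≈ -0.0042857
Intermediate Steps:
B = -10 (B = -20 + 5*2 = -20 + 10 = -10)
z = 4 (z = 2 - ¼*(-8) = 2 + 2 = 4)
P(X) = -1 - 9*X (P(X) = -1 + X*(-10 + 1) = -1 + X*(-9) = -1 - 9*X)
Z(W) = 4/3 (Z(W) = -(-1)*4/3 = -⅓*(-4) = 4/3)
1/(-175*Z(√(P(3) - 1))) = 1/(-175*4/3) = 1/(-700/3) = -3/700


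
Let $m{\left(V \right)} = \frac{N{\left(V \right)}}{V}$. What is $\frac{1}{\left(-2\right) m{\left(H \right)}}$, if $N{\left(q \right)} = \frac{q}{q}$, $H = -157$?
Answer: $\frac{157}{2} \approx 78.5$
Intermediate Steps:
$N{\left(q \right)} = 1$
$m{\left(V \right)} = \frac{1}{V}$ ($m{\left(V \right)} = 1 \frac{1}{V} = \frac{1}{V}$)
$\frac{1}{\left(-2\right) m{\left(H \right)}} = \frac{1}{\left(-2\right) \frac{1}{-157}} = \frac{1}{\left(-2\right) \left(- \frac{1}{157}\right)} = \frac{1}{\frac{2}{157}} = \frac{157}{2}$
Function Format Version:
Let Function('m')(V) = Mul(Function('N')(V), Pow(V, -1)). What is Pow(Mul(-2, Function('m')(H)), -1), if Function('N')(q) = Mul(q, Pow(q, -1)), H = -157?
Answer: Rational(157, 2) ≈ 78.500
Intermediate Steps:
Function('N')(q) = 1
Function('m')(V) = Pow(V, -1) (Function('m')(V) = Mul(1, Pow(V, -1)) = Pow(V, -1))
Pow(Mul(-2, Function('m')(H)), -1) = Pow(Mul(-2, Pow(-157, -1)), -1) = Pow(Mul(-2, Rational(-1, 157)), -1) = Pow(Rational(2, 157), -1) = Rational(157, 2)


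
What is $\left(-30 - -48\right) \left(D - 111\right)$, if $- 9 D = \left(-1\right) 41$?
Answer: $-1916$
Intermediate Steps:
$D = \frac{41}{9}$ ($D = - \frac{\left(-1\right) 41}{9} = \left(- \frac{1}{9}\right) \left(-41\right) = \frac{41}{9} \approx 4.5556$)
$\left(-30 - -48\right) \left(D - 111\right) = \left(-30 - -48\right) \left(\frac{41}{9} - 111\right) = \left(-30 + 48\right) \left(- \frac{958}{9}\right) = 18 \left(- \frac{958}{9}\right) = -1916$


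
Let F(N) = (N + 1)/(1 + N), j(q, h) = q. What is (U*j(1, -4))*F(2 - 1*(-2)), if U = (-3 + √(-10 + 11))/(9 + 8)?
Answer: -2/17 ≈ -0.11765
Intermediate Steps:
F(N) = 1 (F(N) = (1 + N)/(1 + N) = 1)
U = -2/17 (U = (-3 + √1)/17 = (-3 + 1)*(1/17) = -2*1/17 = -2/17 ≈ -0.11765)
(U*j(1, -4))*F(2 - 1*(-2)) = -2/17*1*1 = -2/17*1 = -2/17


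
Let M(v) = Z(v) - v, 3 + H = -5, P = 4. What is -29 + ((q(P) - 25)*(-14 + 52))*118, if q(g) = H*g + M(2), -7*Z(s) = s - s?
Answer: -264585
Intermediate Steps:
H = -8 (H = -3 - 5 = -8)
Z(s) = 0 (Z(s) = -(s - s)/7 = -1/7*0 = 0)
M(v) = -v (M(v) = 0 - v = -v)
q(g) = -2 - 8*g (q(g) = -8*g - 1*2 = -8*g - 2 = -2 - 8*g)
-29 + ((q(P) - 25)*(-14 + 52))*118 = -29 + (((-2 - 8*4) - 25)*(-14 + 52))*118 = -29 + (((-2 - 32) - 25)*38)*118 = -29 + ((-34 - 25)*38)*118 = -29 - 59*38*118 = -29 - 2242*118 = -29 - 264556 = -264585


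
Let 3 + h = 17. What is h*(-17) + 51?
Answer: -187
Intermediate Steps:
h = 14 (h = -3 + 17 = 14)
h*(-17) + 51 = 14*(-17) + 51 = -238 + 51 = -187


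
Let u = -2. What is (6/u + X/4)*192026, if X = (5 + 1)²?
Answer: 1152156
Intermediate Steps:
X = 36 (X = 6² = 36)
(6/u + X/4)*192026 = (6/(-2) + 36/4)*192026 = (6*(-½) + 36*(¼))*192026 = (-3 + 9)*192026 = 6*192026 = 1152156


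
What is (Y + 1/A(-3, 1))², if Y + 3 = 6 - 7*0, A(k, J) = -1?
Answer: 4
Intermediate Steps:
Y = 3 (Y = -3 + (6 - 7*0) = -3 + (6 + 0) = -3 + 6 = 3)
(Y + 1/A(-3, 1))² = (3 + 1/(-1))² = (3 - 1)² = 2² = 4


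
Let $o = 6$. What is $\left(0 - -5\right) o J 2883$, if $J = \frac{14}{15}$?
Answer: $80724$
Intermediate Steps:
$J = \frac{14}{15}$ ($J = 14 \cdot \frac{1}{15} = \frac{14}{15} \approx 0.93333$)
$\left(0 - -5\right) o J 2883 = \left(0 - -5\right) 6 \cdot \frac{14}{15} \cdot 2883 = \left(0 + 5\right) 6 \cdot \frac{14}{15} \cdot 2883 = 5 \cdot 6 \cdot \frac{14}{15} \cdot 2883 = 30 \cdot \frac{14}{15} \cdot 2883 = 28 \cdot 2883 = 80724$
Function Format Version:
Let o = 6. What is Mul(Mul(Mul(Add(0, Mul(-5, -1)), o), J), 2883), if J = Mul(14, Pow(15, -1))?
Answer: 80724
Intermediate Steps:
J = Rational(14, 15) (J = Mul(14, Rational(1, 15)) = Rational(14, 15) ≈ 0.93333)
Mul(Mul(Mul(Add(0, Mul(-5, -1)), o), J), 2883) = Mul(Mul(Mul(Add(0, Mul(-5, -1)), 6), Rational(14, 15)), 2883) = Mul(Mul(Mul(Add(0, 5), 6), Rational(14, 15)), 2883) = Mul(Mul(Mul(5, 6), Rational(14, 15)), 2883) = Mul(Mul(30, Rational(14, 15)), 2883) = Mul(28, 2883) = 80724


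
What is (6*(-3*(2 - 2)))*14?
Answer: 0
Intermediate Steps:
(6*(-3*(2 - 2)))*14 = (6*(-3*0))*14 = (6*0)*14 = 0*14 = 0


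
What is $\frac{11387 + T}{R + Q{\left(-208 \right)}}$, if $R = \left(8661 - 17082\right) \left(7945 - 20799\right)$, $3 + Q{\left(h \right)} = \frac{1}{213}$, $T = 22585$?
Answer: $\frac{1809009}{5763968026} \approx 0.00031385$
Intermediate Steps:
$Q{\left(h \right)} = - \frac{638}{213}$ ($Q{\left(h \right)} = -3 + \frac{1}{213} = - \frac{638}{213}$)
$R = 108243534$ ($R = \left(-8421\right) \left(-12854\right) = 108243534$)
$\frac{11387 + T}{R + Q{\left(-208 \right)}} = \frac{11387 + 22585}{108243534 - \frac{638}{213}} = \frac{33972}{\frac{23055872104}{213}} = 33972 \cdot \frac{213}{23055872104} = \frac{1809009}{5763968026}$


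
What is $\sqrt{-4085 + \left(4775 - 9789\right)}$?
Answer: $3 i \sqrt{1011} \approx 95.389 i$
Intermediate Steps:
$\sqrt{-4085 + \left(4775 - 9789\right)} = \sqrt{-4085 - 5014} = \sqrt{-9099} = 3 i \sqrt{1011}$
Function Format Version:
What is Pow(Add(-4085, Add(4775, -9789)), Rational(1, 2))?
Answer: Mul(3, I, Pow(1011, Rational(1, 2))) ≈ Mul(95.389, I)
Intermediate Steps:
Pow(Add(-4085, Add(4775, -9789)), Rational(1, 2)) = Pow(Add(-4085, -5014), Rational(1, 2)) = Pow(-9099, Rational(1, 2)) = Mul(3, I, Pow(1011, Rational(1, 2)))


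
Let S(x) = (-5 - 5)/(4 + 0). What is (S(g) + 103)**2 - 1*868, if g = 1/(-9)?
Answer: 36929/4 ≈ 9232.3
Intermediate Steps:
g = -1/9 ≈ -0.11111
S(x) = -5/2 (S(x) = -10/4 = -10*1/4 = -5/2)
(S(g) + 103)**2 - 1*868 = (-5/2 + 103)**2 - 1*868 = (201/2)**2 - 868 = 40401/4 - 868 = 36929/4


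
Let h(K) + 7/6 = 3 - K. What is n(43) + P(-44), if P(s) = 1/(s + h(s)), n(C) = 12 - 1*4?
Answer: 94/11 ≈ 8.5455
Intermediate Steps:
n(C) = 8 (n(C) = 12 - 4 = 8)
h(K) = 11/6 - K (h(K) = -7/6 + (3 - K) = 11/6 - K)
P(s) = 6/11 (P(s) = 1/(s + (11/6 - s)) = 1/(11/6) = 6/11)
n(43) + P(-44) = 8 + 6/11 = 94/11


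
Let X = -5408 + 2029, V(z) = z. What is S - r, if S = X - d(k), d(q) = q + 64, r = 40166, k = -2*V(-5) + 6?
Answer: -43625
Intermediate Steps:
X = -3379
k = 16 (k = -2*(-5) + 6 = 10 + 6 = 16)
d(q) = 64 + q
S = -3459 (S = -3379 - (64 + 16) = -3379 - 1*80 = -3379 - 80 = -3459)
S - r = -3459 - 1*40166 = -3459 - 40166 = -43625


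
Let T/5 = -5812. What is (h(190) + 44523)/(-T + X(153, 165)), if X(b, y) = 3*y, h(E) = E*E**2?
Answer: 6903523/29555 ≈ 233.58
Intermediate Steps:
T = -29060 (T = 5*(-5812) = -29060)
h(E) = E**3
(h(190) + 44523)/(-T + X(153, 165)) = (190**3 + 44523)/(-1*(-29060) + 3*165) = (6859000 + 44523)/(29060 + 495) = 6903523/29555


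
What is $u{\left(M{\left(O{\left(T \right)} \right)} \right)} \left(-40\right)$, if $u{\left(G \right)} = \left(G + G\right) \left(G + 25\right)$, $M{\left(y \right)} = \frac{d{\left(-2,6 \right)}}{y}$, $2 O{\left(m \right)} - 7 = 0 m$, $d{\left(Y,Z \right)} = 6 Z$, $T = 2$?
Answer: $- \frac{1422720}{49} \approx -29035.0$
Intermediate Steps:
$O{\left(m \right)} = \frac{7}{2}$ ($O{\left(m \right)} = \frac{7}{2} + \frac{0 m}{2} = \frac{7}{2} + \frac{1}{2} \cdot 0 = \frac{7}{2} + 0 = \frac{7}{2}$)
$M{\left(y \right)} = \frac{36}{y}$ ($M{\left(y \right)} = \frac{6 \cdot 6}{y} = \frac{36}{y}$)
$u{\left(G \right)} = 2 G \left(25 + G\right)$
$u{\left(M{\left(O{\left(T \right)} \right)} \right)} \left(-40\right) = 2 \frac{36}{\frac{7}{2}} \left(25 + \frac{36}{\frac{7}{2}}\right) \left(-40\right) = 2 \cdot 36 \cdot \frac{2}{7} \left(25 + 36 \cdot \frac{2}{7}\right) \left(-40\right) = 2 \cdot \frac{72}{7} \left(25 + \frac{72}{7}\right) \left(-40\right) = 2 \cdot \frac{72}{7} \cdot \frac{247}{7} \left(-40\right) = \frac{35568}{49} \left(-40\right) = - \frac{1422720}{49}$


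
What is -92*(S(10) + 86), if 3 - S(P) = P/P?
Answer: -8096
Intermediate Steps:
S(P) = 2 (S(P) = 3 - P/P = 3 - 1*1 = 3 - 1 = 2)
-92*(S(10) + 86) = -92*(2 + 86) = -92*88 = -8096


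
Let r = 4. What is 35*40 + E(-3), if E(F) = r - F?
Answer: 1407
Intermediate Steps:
E(F) = 4 - F
35*40 + E(-3) = 35*40 + (4 - 1*(-3)) = 1400 + (4 + 3) = 1400 + 7 = 1407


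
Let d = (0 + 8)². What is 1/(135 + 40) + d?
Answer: 11201/175 ≈ 64.006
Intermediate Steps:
d = 64 (d = 8² = 64)
1/(135 + 40) + d = 1/(135 + 40) + 64 = 1/175 + 64 = 11201/175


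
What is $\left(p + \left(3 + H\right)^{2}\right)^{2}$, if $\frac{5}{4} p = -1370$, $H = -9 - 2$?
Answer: $1065024$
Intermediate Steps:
$H = -11$ ($H = -9 - 2 = -11$)
$p = -1096$ ($p = \frac{4}{5} \left(-1370\right) = -1096$)
$\left(p + \left(3 + H\right)^{2}\right)^{2} = \left(-1096 + \left(3 - 11\right)^{2}\right)^{2} = \left(-1096 + \left(-8\right)^{2}\right)^{2} = \left(-1096 + 64\right)^{2} = \left(-1032\right)^{2} = 1065024$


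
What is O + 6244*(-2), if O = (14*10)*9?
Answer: -11228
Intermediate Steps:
O = 1260 (O = 140*9 = 1260)
O + 6244*(-2) = 1260 + 6244*(-2) = 1260 - 12488 = -11228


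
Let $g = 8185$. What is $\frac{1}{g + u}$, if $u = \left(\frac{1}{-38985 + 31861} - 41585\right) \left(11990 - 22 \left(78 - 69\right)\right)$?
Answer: $- \frac{1781}{873334965383} \approx -2.0393 \cdot 10^{-9}$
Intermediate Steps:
$u = - \frac{873349542868}{1781}$ ($u = \left(\frac{1}{-7124} - 41585\right) \left(11990 - 198\right) = \left(- \frac{1}{7124} - 41585\right) \left(11990 - 198\right) = \left(- \frac{296251541}{7124}\right) 11792 = - \frac{873349542868}{1781} \approx -4.9037 \cdot 10^{8}$)
$\frac{1}{g + u} = \frac{1}{8185 - \frac{873349542868}{1781}} = \frac{1}{- \frac{873334965383}{1781}} = - \frac{1781}{873334965383}$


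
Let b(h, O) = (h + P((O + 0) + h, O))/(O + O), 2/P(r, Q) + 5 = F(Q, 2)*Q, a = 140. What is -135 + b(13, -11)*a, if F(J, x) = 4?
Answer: -16745/77 ≈ -217.47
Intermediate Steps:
P(r, Q) = 2/(-5 + 4*Q)
b(h, O) = (h + 2/(-5 + 4*O))/(2*O) (b(h, O) = (h + 2/(-5 + 4*O))/(O + O) = (h + 2/(-5 + 4*O))/((2*O)) = (h + 2/(-5 + 4*O))*(1/(2*O)) = (h + 2/(-5 + 4*O))/(2*O))
-135 + b(13, -11)*a = -135 + ((1/2)*(2 + 13*(-5 + 4*(-11)))/(-11*(-5 + 4*(-11))))*140 = -135 + ((1/2)*(-1/11)*(2 + 13*(-5 - 44))/(-5 - 44))*140 = -135 + ((1/2)*(-1/11)*(2 + 13*(-49))/(-49))*140 = -135 + ((1/2)*(-1/11)*(-1/49)*(2 - 637))*140 = -135 + ((1/2)*(-1/11)*(-1/49)*(-635))*140 = -135 - 635/1078*140 = -135 - 6350/77 = -16745/77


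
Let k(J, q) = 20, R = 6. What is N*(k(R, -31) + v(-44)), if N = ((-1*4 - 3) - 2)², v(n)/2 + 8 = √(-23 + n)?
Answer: 324 + 162*I*√67 ≈ 324.0 + 1326.0*I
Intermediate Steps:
v(n) = -16 + 2*√(-23 + n)
N = 81 (N = ((-4 - 3) - 2)² = (-7 - 2)² = (-9)² = 81)
N*(k(R, -31) + v(-44)) = 81*(20 + (-16 + 2*√(-23 - 44))) = 81*(20 + (-16 + 2*√(-67))) = 81*(20 + (-16 + 2*(I*√67))) = 81*(20 + (-16 + 2*I*√67)) = 81*(4 + 2*I*√67) = 324 + 162*I*√67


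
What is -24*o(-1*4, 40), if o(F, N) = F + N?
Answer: -864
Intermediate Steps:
-24*o(-1*4, 40) = -24*(-1*4 + 40) = -24*(-4 + 40) = -24*36 = -864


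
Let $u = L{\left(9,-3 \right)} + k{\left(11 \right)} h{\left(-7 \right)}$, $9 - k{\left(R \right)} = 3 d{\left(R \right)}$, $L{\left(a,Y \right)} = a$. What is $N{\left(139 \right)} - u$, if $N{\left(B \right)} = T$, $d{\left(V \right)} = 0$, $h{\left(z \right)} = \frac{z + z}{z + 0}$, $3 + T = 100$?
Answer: $70$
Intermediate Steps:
$T = 97$ ($T = -3 + 100 = 97$)
$h{\left(z \right)} = 2$ ($h{\left(z \right)} = \frac{2 z}{z} = 2$)
$N{\left(B \right)} = 97$
$k{\left(R \right)} = 9$ ($k{\left(R \right)} = 9 - 3 \cdot 0 = 9 - 0 = 9 + 0 = 9$)
$u = 27$ ($u = 9 + 9 \cdot 2 = 9 + 18 = 27$)
$N{\left(139 \right)} - u = 97 - 27 = 70$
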